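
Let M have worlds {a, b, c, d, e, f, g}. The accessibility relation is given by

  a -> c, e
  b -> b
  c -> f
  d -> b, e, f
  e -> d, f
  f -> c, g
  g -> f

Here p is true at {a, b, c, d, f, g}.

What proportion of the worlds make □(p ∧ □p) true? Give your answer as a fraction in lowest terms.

a: successors {c, e}; p ∧ □p there: c:T, e:F. ✗
b: successors {b}; p ∧ □p there: b:T. ✓
c: successors {f}; p ∧ □p there: f:T. ✓
d: successors {b, e, f}; p ∧ □p there: b:T, e:F, f:T. ✗
e: successors {d, f}; p ∧ □p there: d:F, f:T. ✗
f: successors {c, g}; p ∧ □p there: c:T, g:T. ✓
g: successors {f}; p ∧ □p there: f:T. ✓
That's 4 of 7 worlds, so 4/7.

4/7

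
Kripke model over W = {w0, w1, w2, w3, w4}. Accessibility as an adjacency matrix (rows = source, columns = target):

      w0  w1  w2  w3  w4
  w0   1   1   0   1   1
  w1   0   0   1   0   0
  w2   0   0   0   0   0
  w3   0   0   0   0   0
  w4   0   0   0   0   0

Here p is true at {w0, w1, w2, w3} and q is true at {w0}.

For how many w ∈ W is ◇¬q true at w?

w0: successors {w0, w1, w3, w4}; ¬q there: w0:F, w1:T, w3:T, w4:T. ✓
w1: successors {w2}; ¬q there: w2:T. ✓
w2: no successors, so ◇¬q fails. ✗
w3: no successors, so ◇¬q fails. ✗
w4: no successors, so ◇¬q fails. ✗
Satisfying worlds: {w0, w1}.

2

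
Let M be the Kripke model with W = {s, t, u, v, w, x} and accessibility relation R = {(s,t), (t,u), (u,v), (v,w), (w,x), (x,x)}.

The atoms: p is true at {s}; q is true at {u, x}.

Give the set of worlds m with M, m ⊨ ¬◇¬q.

s: ◇¬q is T. ✗
t: ◇¬q is F. ✓
u: ◇¬q is T. ✗
v: ◇¬q is T. ✗
w: ◇¬q is F. ✓
x: ◇¬q is F. ✓

{t, w, x}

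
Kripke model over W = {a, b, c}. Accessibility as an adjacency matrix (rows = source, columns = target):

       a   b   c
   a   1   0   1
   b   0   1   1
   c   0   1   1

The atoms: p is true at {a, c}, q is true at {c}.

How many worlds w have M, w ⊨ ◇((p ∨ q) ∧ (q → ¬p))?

1

a: successors {a, c}; (p ∨ q) ∧ (q → ¬p) there: a:T, c:F. ✓
b: successors {b, c}; (p ∨ q) ∧ (q → ¬p) there: b:F, c:F. ✗
c: successors {b, c}; (p ∨ q) ∧ (q → ¬p) there: b:F, c:F. ✗
Satisfying worlds: {a}.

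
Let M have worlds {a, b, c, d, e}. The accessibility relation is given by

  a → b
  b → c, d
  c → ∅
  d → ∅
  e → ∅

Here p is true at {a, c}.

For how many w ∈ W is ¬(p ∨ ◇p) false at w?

3

a: p ∨ ◇p is T. ✗
b: p ∨ ◇p is T. ✗
c: p ∨ ◇p is T. ✗
d: p ∨ ◇p is F. ✓
e: p ∨ ◇p is F. ✓
Satisfying worlds: {d, e}.
So ¬(p ∨ ◇p) fails at the other 3 worlds.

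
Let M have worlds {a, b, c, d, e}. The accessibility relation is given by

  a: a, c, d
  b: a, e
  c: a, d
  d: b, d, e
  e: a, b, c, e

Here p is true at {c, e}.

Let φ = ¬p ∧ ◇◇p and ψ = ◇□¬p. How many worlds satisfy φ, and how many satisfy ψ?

3 and 2

For ¬p ∧ ◇◇p:
a: ¬p is T, ◇◇p is T. ✓
b: ¬p is T, ◇◇p is T. ✓
c: ¬p is F, ◇◇p is T. ✗
d: ¬p is T, ◇◇p is T. ✓
e: ¬p is F, ◇◇p is T. ✗
— 3 worlds.
For ◇□¬p:
a: successors {a, c, d}; □¬p there: a:F, c:T, d:F. ✓
b: successors {a, e}; □¬p there: a:F, e:F. ✗
c: successors {a, d}; □¬p there: a:F, d:F. ✗
d: successors {b, d, e}; □¬p there: b:F, d:F, e:F. ✗
e: successors {a, b, c, e}; □¬p there: a:F, b:F, c:T, e:F. ✓
— 2 worlds.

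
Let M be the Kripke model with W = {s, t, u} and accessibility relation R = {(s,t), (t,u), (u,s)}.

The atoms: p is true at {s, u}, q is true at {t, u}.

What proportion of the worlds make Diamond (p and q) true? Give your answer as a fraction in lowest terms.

1/3

s: successors {t}; p and q there: t:F. ✗
t: successors {u}; p and q there: u:T. ✓
u: successors {s}; p and q there: s:F. ✗
That's 1 of 3 worlds, so 1/3.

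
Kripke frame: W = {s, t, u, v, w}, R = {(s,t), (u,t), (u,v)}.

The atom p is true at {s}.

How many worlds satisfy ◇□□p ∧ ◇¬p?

2

s: ◇□□p is T, ◇¬p is T. ✓
t: ◇□□p is F, ◇¬p is F. ✗
u: ◇□□p is T, ◇¬p is T. ✓
v: ◇□□p is F, ◇¬p is F. ✗
w: ◇□□p is F, ◇¬p is F. ✗
Satisfying worlds: {s, u}.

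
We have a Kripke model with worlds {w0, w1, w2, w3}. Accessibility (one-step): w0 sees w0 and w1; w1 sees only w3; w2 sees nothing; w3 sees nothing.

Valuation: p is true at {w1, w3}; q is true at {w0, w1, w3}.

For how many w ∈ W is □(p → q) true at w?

w0: successors {w0, w1}; p → q there: w0:T, w1:T. ✓
w1: successors {w3}; p → q there: w3:T. ✓
w2: no successors, so □(p → q) holds vacuously. ✓
w3: no successors, so □(p → q) holds vacuously. ✓
Satisfying worlds: {w0, w1, w2, w3}.

4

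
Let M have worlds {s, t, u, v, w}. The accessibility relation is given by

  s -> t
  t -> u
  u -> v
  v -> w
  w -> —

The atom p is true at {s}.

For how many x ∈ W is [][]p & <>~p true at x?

1

s: [][]p is F, <>~p is T. ✗
t: [][]p is F, <>~p is T. ✗
u: [][]p is F, <>~p is T. ✗
v: [][]p is T, <>~p is T. ✓
w: [][]p is T, <>~p is F. ✗
Satisfying worlds: {v}.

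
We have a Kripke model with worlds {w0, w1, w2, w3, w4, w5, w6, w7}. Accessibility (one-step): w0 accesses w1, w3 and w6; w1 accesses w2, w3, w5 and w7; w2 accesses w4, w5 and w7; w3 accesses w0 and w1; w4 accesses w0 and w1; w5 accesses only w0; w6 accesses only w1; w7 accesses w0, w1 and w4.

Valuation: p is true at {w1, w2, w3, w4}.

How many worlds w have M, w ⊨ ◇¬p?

w0: successors {w1, w3, w6}; ¬p there: w1:F, w3:F, w6:T. ✓
w1: successors {w2, w3, w5, w7}; ¬p there: w2:F, w3:F, w5:T, w7:T. ✓
w2: successors {w4, w5, w7}; ¬p there: w4:F, w5:T, w7:T. ✓
w3: successors {w0, w1}; ¬p there: w0:T, w1:F. ✓
w4: successors {w0, w1}; ¬p there: w0:T, w1:F. ✓
w5: successors {w0}; ¬p there: w0:T. ✓
w6: successors {w1}; ¬p there: w1:F. ✗
w7: successors {w0, w1, w4}; ¬p there: w0:T, w1:F, w4:F. ✓
Satisfying worlds: {w0, w1, w2, w3, w4, w5, w7}.

7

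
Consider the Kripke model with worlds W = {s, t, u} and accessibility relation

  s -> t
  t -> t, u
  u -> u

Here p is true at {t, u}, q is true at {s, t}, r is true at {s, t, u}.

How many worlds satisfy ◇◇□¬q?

3

s: successors {t}; ◇□¬q there: t:T. ✓
t: successors {t, u}; ◇□¬q there: t:T, u:T. ✓
u: successors {u}; ◇□¬q there: u:T. ✓
Satisfying worlds: {s, t, u}.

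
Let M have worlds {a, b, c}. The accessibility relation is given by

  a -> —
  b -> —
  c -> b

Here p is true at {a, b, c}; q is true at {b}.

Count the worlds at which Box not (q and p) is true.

2

a: no successors, so Box not (q and p) holds vacuously. ✓
b: no successors, so Box not (q and p) holds vacuously. ✓
c: successors {b}; not (q and p) there: b:F. ✗
Satisfying worlds: {a, b}.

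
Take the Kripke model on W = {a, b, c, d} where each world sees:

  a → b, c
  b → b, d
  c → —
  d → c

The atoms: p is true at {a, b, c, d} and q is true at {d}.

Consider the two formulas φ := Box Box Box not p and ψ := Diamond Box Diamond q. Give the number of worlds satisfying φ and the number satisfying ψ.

2 and 2

For Box Box Box not p:
a: successors {b, c}; Box Box not p there: b:F, c:T. ✗
b: successors {b, d}; Box Box not p there: b:F, d:T. ✗
c: no successors, so Box Box Box not p holds vacuously. ✓
d: successors {c}; Box Box not p there: c:T. ✓
— 2 worlds.
For Diamond Box Diamond q:
a: successors {b, c}; Box Diamond q there: b:F, c:T. ✓
b: successors {b, d}; Box Diamond q there: b:F, d:F. ✗
c: no successors, so Diamond Box Diamond q fails. ✗
d: successors {c}; Box Diamond q there: c:T. ✓
— 2 worlds.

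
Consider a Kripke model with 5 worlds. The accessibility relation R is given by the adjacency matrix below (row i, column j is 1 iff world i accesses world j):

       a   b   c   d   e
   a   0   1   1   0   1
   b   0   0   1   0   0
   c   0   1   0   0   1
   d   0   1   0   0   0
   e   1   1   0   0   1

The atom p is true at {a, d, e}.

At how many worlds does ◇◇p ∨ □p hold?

4

a: ◇◇p is T, □p is F. ✓
b: ◇◇p is T, □p is F. ✓
c: ◇◇p is T, □p is F. ✓
d: ◇◇p is F, □p is F. ✗
e: ◇◇p is T, □p is F. ✓
Satisfying worlds: {a, b, c, e}.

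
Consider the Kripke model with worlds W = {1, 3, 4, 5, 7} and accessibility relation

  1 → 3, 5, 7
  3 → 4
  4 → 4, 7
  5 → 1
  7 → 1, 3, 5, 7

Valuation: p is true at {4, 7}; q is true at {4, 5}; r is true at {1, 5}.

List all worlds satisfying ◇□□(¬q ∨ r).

{1, 7}

1: successors {3, 5, 7}; □□(¬q ∨ r) there: 3:F, 5:T, 7:F. ✓
3: successors {4}; □□(¬q ∨ r) there: 4:F. ✗
4: successors {4, 7}; □□(¬q ∨ r) there: 4:F, 7:F. ✗
5: successors {1}; □□(¬q ∨ r) there: 1:F. ✗
7: successors {1, 3, 5, 7}; □□(¬q ∨ r) there: 1:F, 3:F, 5:T, 7:F. ✓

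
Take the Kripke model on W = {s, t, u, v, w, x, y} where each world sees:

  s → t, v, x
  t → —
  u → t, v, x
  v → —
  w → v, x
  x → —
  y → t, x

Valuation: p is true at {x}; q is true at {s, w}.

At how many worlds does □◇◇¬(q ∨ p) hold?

3

s: successors {t, v, x}; ◇◇¬(q ∨ p) there: t:F, v:F, x:F. ✗
t: no successors, so □◇◇¬(q ∨ p) holds vacuously. ✓
u: successors {t, v, x}; ◇◇¬(q ∨ p) there: t:F, v:F, x:F. ✗
v: no successors, so □◇◇¬(q ∨ p) holds vacuously. ✓
w: successors {v, x}; ◇◇¬(q ∨ p) there: v:F, x:F. ✗
x: no successors, so □◇◇¬(q ∨ p) holds vacuously. ✓
y: successors {t, x}; ◇◇¬(q ∨ p) there: t:F, x:F. ✗
Satisfying worlds: {t, v, x}.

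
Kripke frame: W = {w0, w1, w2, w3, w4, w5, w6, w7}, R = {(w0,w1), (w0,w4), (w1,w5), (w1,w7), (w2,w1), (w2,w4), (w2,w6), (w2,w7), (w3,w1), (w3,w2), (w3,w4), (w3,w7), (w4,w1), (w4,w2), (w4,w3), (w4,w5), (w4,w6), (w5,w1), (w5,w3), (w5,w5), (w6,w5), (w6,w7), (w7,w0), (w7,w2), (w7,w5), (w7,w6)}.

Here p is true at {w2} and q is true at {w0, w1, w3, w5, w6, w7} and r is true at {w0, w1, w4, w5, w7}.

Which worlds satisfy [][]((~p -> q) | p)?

{w0, w1, w2, w6}

w0: successors {w1, w4}; []((~p -> q) | p) there: w1:T, w4:T. ✓
w1: successors {w5, w7}; []((~p -> q) | p) there: w5:T, w7:T. ✓
w2: successors {w1, w4, w6, w7}; []((~p -> q) | p) there: w1:T, w4:T, w6:T, w7:T. ✓
w3: successors {w1, w2, w4, w7}; []((~p -> q) | p) there: w1:T, w2:F, w4:T, w7:T. ✗
w4: successors {w1, w2, w3, w5, w6}; []((~p -> q) | p) there: w1:T, w2:F, w3:F, w5:T, w6:T. ✗
w5: successors {w1, w3, w5}; []((~p -> q) | p) there: w1:T, w3:F, w5:T. ✗
w6: successors {w5, w7}; []((~p -> q) | p) there: w5:T, w7:T. ✓
w7: successors {w0, w2, w5, w6}; []((~p -> q) | p) there: w0:F, w2:F, w5:T, w6:T. ✗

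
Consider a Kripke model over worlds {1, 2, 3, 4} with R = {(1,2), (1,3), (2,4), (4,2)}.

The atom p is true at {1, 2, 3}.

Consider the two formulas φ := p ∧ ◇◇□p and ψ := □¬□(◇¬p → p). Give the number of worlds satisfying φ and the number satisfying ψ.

1 and 1

For p ∧ ◇◇□p:
1: p is T, ◇◇□p is T. ✓
2: p is T, ◇◇□p is F. ✗
3: p is T, ◇◇□p is F. ✗
4: p is F, ◇◇□p is T. ✗
— 1 world.
For □¬□(◇¬p → p):
1: successors {2, 3}; ¬□(◇¬p → p) there: 2:F, 3:F. ✗
2: successors {4}; ¬□(◇¬p → p) there: 4:F. ✗
3: no successors, so □¬□(◇¬p → p) holds vacuously. ✓
4: successors {2}; ¬□(◇¬p → p) there: 2:F. ✗
— 1 world.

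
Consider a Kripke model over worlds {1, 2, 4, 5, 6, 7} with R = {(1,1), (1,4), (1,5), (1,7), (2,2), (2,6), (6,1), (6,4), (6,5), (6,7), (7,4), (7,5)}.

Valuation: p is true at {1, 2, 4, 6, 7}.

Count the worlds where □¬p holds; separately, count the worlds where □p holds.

2 and 3

For □¬p:
1: successors {1, 4, 5, 7}; ¬p there: 1:F, 4:F, 5:T, 7:F. ✗
2: successors {2, 6}; ¬p there: 2:F, 6:F. ✗
4: no successors, so □¬p holds vacuously. ✓
5: no successors, so □¬p holds vacuously. ✓
6: successors {1, 4, 5, 7}; ¬p there: 1:F, 4:F, 5:T, 7:F. ✗
7: successors {4, 5}; ¬p there: 4:F, 5:T. ✗
— 2 worlds.
For □p:
1: successors {1, 4, 5, 7}; p there: 1:T, 4:T, 5:F, 7:T. ✗
2: successors {2, 6}; p there: 2:T, 6:T. ✓
4: no successors, so □p holds vacuously. ✓
5: no successors, so □p holds vacuously. ✓
6: successors {1, 4, 5, 7}; p there: 1:T, 4:T, 5:F, 7:T. ✗
7: successors {4, 5}; p there: 4:T, 5:F. ✗
— 3 worlds.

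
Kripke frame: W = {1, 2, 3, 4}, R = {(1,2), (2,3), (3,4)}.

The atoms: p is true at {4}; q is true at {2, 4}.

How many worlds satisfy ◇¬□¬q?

1: successors {2}; ¬□¬q there: 2:F. ✗
2: successors {3}; ¬□¬q there: 3:T. ✓
3: successors {4}; ¬□¬q there: 4:F. ✗
4: no successors, so ◇¬□¬q fails. ✗
Satisfying worlds: {2}.

1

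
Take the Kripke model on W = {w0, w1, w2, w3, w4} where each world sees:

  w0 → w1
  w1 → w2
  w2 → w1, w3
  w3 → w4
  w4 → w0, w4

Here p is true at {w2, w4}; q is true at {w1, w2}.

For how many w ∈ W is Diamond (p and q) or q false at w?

3

w0: Diamond (p and q) is F, q is F. ✗
w1: Diamond (p and q) is T, q is T. ✓
w2: Diamond (p and q) is F, q is T. ✓
w3: Diamond (p and q) is F, q is F. ✗
w4: Diamond (p and q) is F, q is F. ✗
Satisfying worlds: {w1, w2}.
So Diamond (p and q) or q fails at the other 3 worlds.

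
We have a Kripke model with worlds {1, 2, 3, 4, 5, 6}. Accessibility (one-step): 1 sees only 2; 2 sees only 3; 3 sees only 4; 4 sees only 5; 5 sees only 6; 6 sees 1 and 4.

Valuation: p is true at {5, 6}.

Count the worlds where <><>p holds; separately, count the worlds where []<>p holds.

3 and 2

For <><>p:
1: successors {2}; <>p there: 2:F. ✗
2: successors {3}; <>p there: 3:F. ✗
3: successors {4}; <>p there: 4:T. ✓
4: successors {5}; <>p there: 5:T. ✓
5: successors {6}; <>p there: 6:F. ✗
6: successors {1, 4}; <>p there: 1:F, 4:T. ✓
— 3 worlds.
For []<>p:
1: successors {2}; <>p there: 2:F. ✗
2: successors {3}; <>p there: 3:F. ✗
3: successors {4}; <>p there: 4:T. ✓
4: successors {5}; <>p there: 5:T. ✓
5: successors {6}; <>p there: 6:F. ✗
6: successors {1, 4}; <>p there: 1:F, 4:T. ✗
— 2 worlds.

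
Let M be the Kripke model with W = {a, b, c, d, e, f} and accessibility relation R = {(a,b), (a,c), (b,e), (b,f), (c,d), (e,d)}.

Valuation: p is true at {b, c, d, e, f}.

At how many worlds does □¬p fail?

4

a: successors {b, c}; ¬p there: b:F, c:F. ✗
b: successors {e, f}; ¬p there: e:F, f:F. ✗
c: successors {d}; ¬p there: d:F. ✗
d: no successors, so □¬p holds vacuously. ✓
e: successors {d}; ¬p there: d:F. ✗
f: no successors, so □¬p holds vacuously. ✓
Satisfying worlds: {d, f}.
So □¬p fails at the other 4 worlds.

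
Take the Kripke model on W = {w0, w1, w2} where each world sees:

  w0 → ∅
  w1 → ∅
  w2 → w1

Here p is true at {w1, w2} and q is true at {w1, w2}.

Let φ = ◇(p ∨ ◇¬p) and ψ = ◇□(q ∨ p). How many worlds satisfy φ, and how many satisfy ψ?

1 and 1

For ◇(p ∨ ◇¬p):
w0: no successors, so ◇(p ∨ ◇¬p) fails. ✗
w1: no successors, so ◇(p ∨ ◇¬p) fails. ✗
w2: successors {w1}; p ∨ ◇¬p there: w1:T. ✓
— 1 world.
For ◇□(q ∨ p):
w0: no successors, so ◇□(q ∨ p) fails. ✗
w1: no successors, so ◇□(q ∨ p) fails. ✗
w2: successors {w1}; □(q ∨ p) there: w1:T. ✓
— 1 world.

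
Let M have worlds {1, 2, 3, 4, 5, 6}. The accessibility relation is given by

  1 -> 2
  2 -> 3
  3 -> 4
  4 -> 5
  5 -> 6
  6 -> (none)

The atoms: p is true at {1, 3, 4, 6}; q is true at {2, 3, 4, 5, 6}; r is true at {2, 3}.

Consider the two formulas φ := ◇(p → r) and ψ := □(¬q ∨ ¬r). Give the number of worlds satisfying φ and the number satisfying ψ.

3 and 4

For ◇(p → r):
1: successors {2}; p → r there: 2:T. ✓
2: successors {3}; p → r there: 3:T. ✓
3: successors {4}; p → r there: 4:F. ✗
4: successors {5}; p → r there: 5:T. ✓
5: successors {6}; p → r there: 6:F. ✗
6: no successors, so ◇(p → r) fails. ✗
— 3 worlds.
For □(¬q ∨ ¬r):
1: successors {2}; ¬q ∨ ¬r there: 2:F. ✗
2: successors {3}; ¬q ∨ ¬r there: 3:F. ✗
3: successors {4}; ¬q ∨ ¬r there: 4:T. ✓
4: successors {5}; ¬q ∨ ¬r there: 5:T. ✓
5: successors {6}; ¬q ∨ ¬r there: 6:T. ✓
6: no successors, so □(¬q ∨ ¬r) holds vacuously. ✓
— 4 worlds.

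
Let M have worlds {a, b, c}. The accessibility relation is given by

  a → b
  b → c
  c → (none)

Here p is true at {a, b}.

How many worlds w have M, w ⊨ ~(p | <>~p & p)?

a: p | <>~p & p is T. ✗
b: p | <>~p & p is T. ✗
c: p | <>~p & p is F. ✓
Satisfying worlds: {c}.

1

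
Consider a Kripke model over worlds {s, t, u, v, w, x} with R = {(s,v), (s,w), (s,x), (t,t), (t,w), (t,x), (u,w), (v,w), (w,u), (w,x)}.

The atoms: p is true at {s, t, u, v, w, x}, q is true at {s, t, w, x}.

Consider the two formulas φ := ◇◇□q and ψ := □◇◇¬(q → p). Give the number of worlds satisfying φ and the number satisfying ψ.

For ◇◇□q:
s: successors {v, w, x}; ◇□q there: v:F, w:T, x:F. ✓
t: successors {t, w, x}; ◇□q there: t:T, w:T, x:F. ✓
u: successors {w}; ◇□q there: w:T. ✓
v: successors {w}; ◇□q there: w:T. ✓
w: successors {u, x}; ◇□q there: u:F, x:F. ✗
x: no successors, so ◇◇□q fails. ✗
— 4 worlds.
For □◇◇¬(q → p):
s: successors {v, w, x}; ◇◇¬(q → p) there: v:F, w:F, x:F. ✗
t: successors {t, w, x}; ◇◇¬(q → p) there: t:F, w:F, x:F. ✗
u: successors {w}; ◇◇¬(q → p) there: w:F. ✗
v: successors {w}; ◇◇¬(q → p) there: w:F. ✗
w: successors {u, x}; ◇◇¬(q → p) there: u:F, x:F. ✗
x: no successors, so □◇◇¬(q → p) holds vacuously. ✓
— 1 world.

4 and 1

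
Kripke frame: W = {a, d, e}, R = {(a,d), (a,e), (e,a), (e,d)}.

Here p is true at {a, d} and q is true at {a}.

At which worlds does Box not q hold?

{a, d}

a: successors {d, e}; not q there: d:T, e:T. ✓
d: no successors, so Box not q holds vacuously. ✓
e: successors {a, d}; not q there: a:F, d:T. ✗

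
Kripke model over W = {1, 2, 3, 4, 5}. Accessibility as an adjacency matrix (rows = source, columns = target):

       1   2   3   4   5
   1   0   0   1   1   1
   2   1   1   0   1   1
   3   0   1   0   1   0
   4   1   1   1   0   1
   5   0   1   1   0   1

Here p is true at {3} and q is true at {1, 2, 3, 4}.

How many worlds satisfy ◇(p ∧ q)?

3

1: successors {3, 4, 5}; p ∧ q there: 3:T, 4:F, 5:F. ✓
2: successors {1, 2, 4, 5}; p ∧ q there: 1:F, 2:F, 4:F, 5:F. ✗
3: successors {2, 4}; p ∧ q there: 2:F, 4:F. ✗
4: successors {1, 2, 3, 5}; p ∧ q there: 1:F, 2:F, 3:T, 5:F. ✓
5: successors {2, 3, 5}; p ∧ q there: 2:F, 3:T, 5:F. ✓
Satisfying worlds: {1, 4, 5}.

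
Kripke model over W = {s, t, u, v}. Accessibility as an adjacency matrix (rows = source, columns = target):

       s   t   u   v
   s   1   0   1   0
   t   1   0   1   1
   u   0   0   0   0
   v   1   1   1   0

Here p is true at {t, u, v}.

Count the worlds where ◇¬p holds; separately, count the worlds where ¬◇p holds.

3 and 1

For ◇¬p:
s: successors {s, u}; ¬p there: s:T, u:F. ✓
t: successors {s, u, v}; ¬p there: s:T, u:F, v:F. ✓
u: no successors, so ◇¬p fails. ✗
v: successors {s, t, u}; ¬p there: s:T, t:F, u:F. ✓
— 3 worlds.
For ¬◇p:
s: ◇p is T. ✗
t: ◇p is T. ✗
u: ◇p is F. ✓
v: ◇p is T. ✗
— 1 world.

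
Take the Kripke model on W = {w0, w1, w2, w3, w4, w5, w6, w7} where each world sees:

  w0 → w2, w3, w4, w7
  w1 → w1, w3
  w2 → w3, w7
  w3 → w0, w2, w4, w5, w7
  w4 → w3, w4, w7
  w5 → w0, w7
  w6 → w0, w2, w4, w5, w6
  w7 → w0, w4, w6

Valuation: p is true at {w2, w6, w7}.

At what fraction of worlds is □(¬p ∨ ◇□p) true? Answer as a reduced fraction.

w0: successors {w2, w3, w4, w7}; ¬p ∨ ◇□p there: w2:F, w3:T, w4:T, w7:F. ✗
w1: successors {w1, w3}; ¬p ∨ ◇□p there: w1:T, w3:T. ✓
w2: successors {w3, w7}; ¬p ∨ ◇□p there: w3:T, w7:F. ✗
w3: successors {w0, w2, w4, w5, w7}; ¬p ∨ ◇□p there: w0:T, w2:F, w4:T, w5:T, w7:F. ✗
w4: successors {w3, w4, w7}; ¬p ∨ ◇□p there: w3:T, w4:T, w7:F. ✗
w5: successors {w0, w7}; ¬p ∨ ◇□p there: w0:T, w7:F. ✗
w6: successors {w0, w2, w4, w5, w6}; ¬p ∨ ◇□p there: w0:T, w2:F, w4:T, w5:T, w6:F. ✗
w7: successors {w0, w4, w6}; ¬p ∨ ◇□p there: w0:T, w4:T, w6:F. ✗
That's 1 of 8 worlds, so 1/8.

1/8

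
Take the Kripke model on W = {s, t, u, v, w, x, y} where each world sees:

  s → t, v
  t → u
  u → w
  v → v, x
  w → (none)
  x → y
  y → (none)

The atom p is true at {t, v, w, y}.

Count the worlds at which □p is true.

s: successors {t, v}; p there: t:T, v:T. ✓
t: successors {u}; p there: u:F. ✗
u: successors {w}; p there: w:T. ✓
v: successors {v, x}; p there: v:T, x:F. ✗
w: no successors, so □p holds vacuously. ✓
x: successors {y}; p there: y:T. ✓
y: no successors, so □p holds vacuously. ✓
Satisfying worlds: {s, u, w, x, y}.

5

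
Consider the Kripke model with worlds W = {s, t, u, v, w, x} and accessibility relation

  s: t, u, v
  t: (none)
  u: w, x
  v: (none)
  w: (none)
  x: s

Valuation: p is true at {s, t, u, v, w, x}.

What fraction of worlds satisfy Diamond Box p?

s: successors {t, u, v}; Box p there: t:T, u:T, v:T. ✓
t: no successors, so Diamond Box p fails. ✗
u: successors {w, x}; Box p there: w:T, x:T. ✓
v: no successors, so Diamond Box p fails. ✗
w: no successors, so Diamond Box p fails. ✗
x: successors {s}; Box p there: s:T. ✓
That's 3 of 6 worlds, so 3/6 = 1/2.

1/2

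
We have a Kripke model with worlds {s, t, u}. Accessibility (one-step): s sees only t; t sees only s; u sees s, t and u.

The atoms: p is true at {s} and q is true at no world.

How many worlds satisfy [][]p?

s: successors {t}; []p there: t:T. ✓
t: successors {s}; []p there: s:F. ✗
u: successors {s, t, u}; []p there: s:F, t:T, u:F. ✗
Satisfying worlds: {s}.

1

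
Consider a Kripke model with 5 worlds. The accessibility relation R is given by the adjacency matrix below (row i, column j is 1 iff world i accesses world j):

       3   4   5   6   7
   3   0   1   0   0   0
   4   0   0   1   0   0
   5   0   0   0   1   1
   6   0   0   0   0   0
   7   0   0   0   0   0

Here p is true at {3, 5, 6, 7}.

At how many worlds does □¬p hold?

3: successors {4}; ¬p there: 4:T. ✓
4: successors {5}; ¬p there: 5:F. ✗
5: successors {6, 7}; ¬p there: 6:F, 7:F. ✗
6: no successors, so □¬p holds vacuously. ✓
7: no successors, so □¬p holds vacuously. ✓
Satisfying worlds: {3, 6, 7}.

3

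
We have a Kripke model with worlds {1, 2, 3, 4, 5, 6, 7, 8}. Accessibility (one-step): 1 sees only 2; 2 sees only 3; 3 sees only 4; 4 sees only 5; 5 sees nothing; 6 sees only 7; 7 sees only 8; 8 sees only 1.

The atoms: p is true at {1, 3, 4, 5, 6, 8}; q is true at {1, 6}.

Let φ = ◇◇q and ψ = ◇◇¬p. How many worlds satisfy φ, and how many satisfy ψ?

For ◇◇q:
1: successors {2}; ◇q there: 2:F. ✗
2: successors {3}; ◇q there: 3:F. ✗
3: successors {4}; ◇q there: 4:F. ✗
4: successors {5}; ◇q there: 5:F. ✗
5: no successors, so ◇◇q fails. ✗
6: successors {7}; ◇q there: 7:F. ✗
7: successors {8}; ◇q there: 8:T. ✓
8: successors {1}; ◇q there: 1:F. ✗
— 1 world.
For ◇◇¬p:
1: successors {2}; ◇¬p there: 2:F. ✗
2: successors {3}; ◇¬p there: 3:F. ✗
3: successors {4}; ◇¬p there: 4:F. ✗
4: successors {5}; ◇¬p there: 5:F. ✗
5: no successors, so ◇◇¬p fails. ✗
6: successors {7}; ◇¬p there: 7:F. ✗
7: successors {8}; ◇¬p there: 8:F. ✗
8: successors {1}; ◇¬p there: 1:T. ✓
— 1 world.

1 and 1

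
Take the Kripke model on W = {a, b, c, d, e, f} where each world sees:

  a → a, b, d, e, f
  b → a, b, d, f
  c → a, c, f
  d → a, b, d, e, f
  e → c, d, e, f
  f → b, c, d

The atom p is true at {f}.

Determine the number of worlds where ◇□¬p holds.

5

a: successors {a, b, d, e, f}; □¬p there: a:F, b:F, d:F, e:F, f:T. ✓
b: successors {a, b, d, f}; □¬p there: a:F, b:F, d:F, f:T. ✓
c: successors {a, c, f}; □¬p there: a:F, c:F, f:T. ✓
d: successors {a, b, d, e, f}; □¬p there: a:F, b:F, d:F, e:F, f:T. ✓
e: successors {c, d, e, f}; □¬p there: c:F, d:F, e:F, f:T. ✓
f: successors {b, c, d}; □¬p there: b:F, c:F, d:F. ✗
Satisfying worlds: {a, b, c, d, e}.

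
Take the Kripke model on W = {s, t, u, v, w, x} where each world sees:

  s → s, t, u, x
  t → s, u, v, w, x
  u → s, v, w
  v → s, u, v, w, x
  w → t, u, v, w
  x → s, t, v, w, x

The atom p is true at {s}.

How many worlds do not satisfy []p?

s: successors {s, t, u, x}; p there: s:T, t:F, u:F, x:F. ✗
t: successors {s, u, v, w, x}; p there: s:T, u:F, v:F, w:F, x:F. ✗
u: successors {s, v, w}; p there: s:T, v:F, w:F. ✗
v: successors {s, u, v, w, x}; p there: s:T, u:F, v:F, w:F, x:F. ✗
w: successors {t, u, v, w}; p there: t:F, u:F, v:F, w:F. ✗
x: successors {s, t, v, w, x}; p there: s:T, t:F, v:F, w:F, x:F. ✗
Satisfying worlds: ∅.
So []p fails at the other 6 worlds.

6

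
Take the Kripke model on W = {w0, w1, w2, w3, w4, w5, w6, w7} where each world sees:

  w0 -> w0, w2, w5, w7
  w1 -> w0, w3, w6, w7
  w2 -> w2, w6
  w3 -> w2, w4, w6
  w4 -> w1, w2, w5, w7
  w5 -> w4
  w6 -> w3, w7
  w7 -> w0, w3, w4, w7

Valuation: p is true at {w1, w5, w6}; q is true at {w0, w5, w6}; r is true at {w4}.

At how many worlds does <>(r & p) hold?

0

w0: successors {w0, w2, w5, w7}; r & p there: w0:F, w2:F, w5:F, w7:F. ✗
w1: successors {w0, w3, w6, w7}; r & p there: w0:F, w3:F, w6:F, w7:F. ✗
w2: successors {w2, w6}; r & p there: w2:F, w6:F. ✗
w3: successors {w2, w4, w6}; r & p there: w2:F, w4:F, w6:F. ✗
w4: successors {w1, w2, w5, w7}; r & p there: w1:F, w2:F, w5:F, w7:F. ✗
w5: successors {w4}; r & p there: w4:F. ✗
w6: successors {w3, w7}; r & p there: w3:F, w7:F. ✗
w7: successors {w0, w3, w4, w7}; r & p there: w0:F, w3:F, w4:F, w7:F. ✗
Satisfying worlds: ∅.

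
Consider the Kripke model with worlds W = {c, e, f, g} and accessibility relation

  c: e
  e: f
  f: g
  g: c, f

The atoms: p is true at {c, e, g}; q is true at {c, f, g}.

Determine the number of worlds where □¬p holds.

1

c: successors {e}; ¬p there: e:F. ✗
e: successors {f}; ¬p there: f:T. ✓
f: successors {g}; ¬p there: g:F. ✗
g: successors {c, f}; ¬p there: c:F, f:T. ✗
Satisfying worlds: {e}.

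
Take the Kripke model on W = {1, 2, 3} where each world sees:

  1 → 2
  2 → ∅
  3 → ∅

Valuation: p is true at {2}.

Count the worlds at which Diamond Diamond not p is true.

0

1: successors {2}; Diamond not p there: 2:F. ✗
2: no successors, so Diamond Diamond not p fails. ✗
3: no successors, so Diamond Diamond not p fails. ✗
Satisfying worlds: ∅.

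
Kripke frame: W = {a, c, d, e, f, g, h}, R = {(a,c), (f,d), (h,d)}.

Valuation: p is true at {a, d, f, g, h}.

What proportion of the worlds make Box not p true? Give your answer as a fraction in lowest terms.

a: successors {c}; not p there: c:T. ✓
c: no successors, so Box not p holds vacuously. ✓
d: no successors, so Box not p holds vacuously. ✓
e: no successors, so Box not p holds vacuously. ✓
f: successors {d}; not p there: d:F. ✗
g: no successors, so Box not p holds vacuously. ✓
h: successors {d}; not p there: d:F. ✗
That's 5 of 7 worlds, so 5/7.

5/7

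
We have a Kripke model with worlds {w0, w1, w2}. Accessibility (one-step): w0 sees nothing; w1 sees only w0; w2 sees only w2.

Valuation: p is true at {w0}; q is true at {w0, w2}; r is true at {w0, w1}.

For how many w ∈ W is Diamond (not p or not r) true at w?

1

w0: no successors, so Diamond (not p or not r) fails. ✗
w1: successors {w0}; not p or not r there: w0:F. ✗
w2: successors {w2}; not p or not r there: w2:T. ✓
Satisfying worlds: {w2}.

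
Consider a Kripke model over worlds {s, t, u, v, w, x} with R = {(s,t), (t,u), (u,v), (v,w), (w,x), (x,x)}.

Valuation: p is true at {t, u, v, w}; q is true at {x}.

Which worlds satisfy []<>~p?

{v, w, x}

s: successors {t}; <>~p there: t:F. ✗
t: successors {u}; <>~p there: u:F. ✗
u: successors {v}; <>~p there: v:F. ✗
v: successors {w}; <>~p there: w:T. ✓
w: successors {x}; <>~p there: x:T. ✓
x: successors {x}; <>~p there: x:T. ✓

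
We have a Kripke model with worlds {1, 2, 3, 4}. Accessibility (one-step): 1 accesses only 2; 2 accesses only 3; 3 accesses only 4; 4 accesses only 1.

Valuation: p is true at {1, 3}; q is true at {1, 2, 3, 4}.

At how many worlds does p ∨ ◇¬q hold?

1: p is T, ◇¬q is F. ✓
2: p is F, ◇¬q is F. ✗
3: p is T, ◇¬q is F. ✓
4: p is F, ◇¬q is F. ✗
Satisfying worlds: {1, 3}.

2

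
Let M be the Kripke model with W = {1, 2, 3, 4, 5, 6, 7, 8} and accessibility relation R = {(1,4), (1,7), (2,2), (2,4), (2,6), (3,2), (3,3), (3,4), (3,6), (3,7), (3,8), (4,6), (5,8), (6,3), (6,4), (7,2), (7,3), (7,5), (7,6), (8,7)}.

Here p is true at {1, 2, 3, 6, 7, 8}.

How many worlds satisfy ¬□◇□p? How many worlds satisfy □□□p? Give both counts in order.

5 and 0

For ¬□◇□p:
1: □◇□p is F. ✓
2: □◇□p is F. ✓
3: □◇□p is F. ✓
4: □◇□p is T. ✗
5: □◇□p is F. ✓
6: □◇□p is F. ✓
7: □◇□p is T. ✗
8: □◇□p is T. ✗
— 5 worlds.
For □□□p:
1: successors {4, 7}; □□p there: 4:F, 7:F. ✗
2: successors {2, 4, 6}; □□p there: 2:F, 4:F, 6:F. ✗
3: successors {2, 3, 4, 6, 7, 8}; □□p there: 2:F, 3:F, 4:F, 6:F, 7:F, 8:F. ✗
4: successors {6}; □□p there: 6:F. ✗
5: successors {8}; □□p there: 8:F. ✗
6: successors {3, 4}; □□p there: 3:F, 4:F. ✗
7: successors {2, 3, 5, 6}; □□p there: 2:F, 3:F, 5:T, 6:F. ✗
8: successors {7}; □□p there: 7:F. ✗
— 0 worlds.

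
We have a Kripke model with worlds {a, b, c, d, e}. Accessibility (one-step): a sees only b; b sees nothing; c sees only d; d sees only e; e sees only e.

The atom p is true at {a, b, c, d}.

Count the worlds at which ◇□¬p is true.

a: successors {b}; □¬p there: b:T. ✓
b: no successors, so ◇□¬p fails. ✗
c: successors {d}; □¬p there: d:T. ✓
d: successors {e}; □¬p there: e:T. ✓
e: successors {e}; □¬p there: e:T. ✓
Satisfying worlds: {a, c, d, e}.

4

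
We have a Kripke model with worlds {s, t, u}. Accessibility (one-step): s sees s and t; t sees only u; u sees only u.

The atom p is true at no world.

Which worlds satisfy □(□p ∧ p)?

s: successors {s, t}; □p ∧ p there: s:F, t:F. ✗
t: successors {u}; □p ∧ p there: u:F. ✗
u: successors {u}; □p ∧ p there: u:F. ✗

∅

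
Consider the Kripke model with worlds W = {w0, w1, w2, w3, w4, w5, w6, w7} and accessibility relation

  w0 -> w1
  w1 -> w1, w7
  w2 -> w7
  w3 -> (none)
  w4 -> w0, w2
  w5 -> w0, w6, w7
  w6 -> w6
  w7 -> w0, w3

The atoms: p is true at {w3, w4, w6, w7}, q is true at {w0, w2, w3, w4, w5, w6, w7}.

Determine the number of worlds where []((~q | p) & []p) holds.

w0: successors {w1}; (~q | p) & []p there: w1:F. ✗
w1: successors {w1, w7}; (~q | p) & []p there: w1:F, w7:F. ✗
w2: successors {w7}; (~q | p) & []p there: w7:F. ✗
w3: no successors, so []((~q | p) & []p) holds vacuously. ✓
w4: successors {w0, w2}; (~q | p) & []p there: w0:F, w2:F. ✗
w5: successors {w0, w6, w7}; (~q | p) & []p there: w0:F, w6:T, w7:F. ✗
w6: successors {w6}; (~q | p) & []p there: w6:T. ✓
w7: successors {w0, w3}; (~q | p) & []p there: w0:F, w3:T. ✗
Satisfying worlds: {w3, w6}.

2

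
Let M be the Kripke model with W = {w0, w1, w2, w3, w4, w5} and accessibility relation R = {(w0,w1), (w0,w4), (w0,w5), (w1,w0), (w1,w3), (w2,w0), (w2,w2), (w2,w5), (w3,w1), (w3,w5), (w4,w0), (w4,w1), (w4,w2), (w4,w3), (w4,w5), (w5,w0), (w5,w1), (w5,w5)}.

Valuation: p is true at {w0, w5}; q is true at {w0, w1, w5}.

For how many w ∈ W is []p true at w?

0

w0: successors {w1, w4, w5}; p there: w1:F, w4:F, w5:T. ✗
w1: successors {w0, w3}; p there: w0:T, w3:F. ✗
w2: successors {w0, w2, w5}; p there: w0:T, w2:F, w5:T. ✗
w3: successors {w1, w5}; p there: w1:F, w5:T. ✗
w4: successors {w0, w1, w2, w3, w5}; p there: w0:T, w1:F, w2:F, w3:F, w5:T. ✗
w5: successors {w0, w1, w5}; p there: w0:T, w1:F, w5:T. ✗
Satisfying worlds: ∅.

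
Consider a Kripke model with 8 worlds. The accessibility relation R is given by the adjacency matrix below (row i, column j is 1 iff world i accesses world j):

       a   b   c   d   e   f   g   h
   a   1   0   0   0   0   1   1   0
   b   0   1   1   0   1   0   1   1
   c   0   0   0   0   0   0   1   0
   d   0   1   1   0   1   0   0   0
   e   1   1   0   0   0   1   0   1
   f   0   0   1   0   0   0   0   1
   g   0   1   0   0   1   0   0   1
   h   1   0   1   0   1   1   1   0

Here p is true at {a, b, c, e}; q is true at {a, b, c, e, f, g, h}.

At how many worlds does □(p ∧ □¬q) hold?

a: successors {a, f, g}; p ∧ □¬q there: a:F, f:F, g:F. ✗
b: successors {b, c, e, g, h}; p ∧ □¬q there: b:F, c:F, e:F, g:F, h:F. ✗
c: successors {g}; p ∧ □¬q there: g:F. ✗
d: successors {b, c, e}; p ∧ □¬q there: b:F, c:F, e:F. ✗
e: successors {a, b, f, h}; p ∧ □¬q there: a:F, b:F, f:F, h:F. ✗
f: successors {c, h}; p ∧ □¬q there: c:F, h:F. ✗
g: successors {b, e, h}; p ∧ □¬q there: b:F, e:F, h:F. ✗
h: successors {a, c, e, f, g}; p ∧ □¬q there: a:F, c:F, e:F, f:F, g:F. ✗
Satisfying worlds: ∅.

0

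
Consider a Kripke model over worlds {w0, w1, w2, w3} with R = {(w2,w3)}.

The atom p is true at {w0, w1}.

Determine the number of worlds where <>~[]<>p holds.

w0: no successors, so <>~[]<>p fails. ✗
w1: no successors, so <>~[]<>p fails. ✗
w2: successors {w3}; ~[]<>p there: w3:F. ✗
w3: no successors, so <>~[]<>p fails. ✗
Satisfying worlds: ∅.

0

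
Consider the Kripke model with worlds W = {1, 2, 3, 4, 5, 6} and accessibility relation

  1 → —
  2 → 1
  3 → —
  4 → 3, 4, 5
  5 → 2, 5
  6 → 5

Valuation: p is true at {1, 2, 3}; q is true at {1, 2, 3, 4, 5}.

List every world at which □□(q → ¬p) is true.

{1, 2, 3}

1: no successors, so □□(q → ¬p) holds vacuously. ✓
2: successors {1}; □(q → ¬p) there: 1:T. ✓
3: no successors, so □□(q → ¬p) holds vacuously. ✓
4: successors {3, 4, 5}; □(q → ¬p) there: 3:T, 4:F, 5:F. ✗
5: successors {2, 5}; □(q → ¬p) there: 2:F, 5:F. ✗
6: successors {5}; □(q → ¬p) there: 5:F. ✗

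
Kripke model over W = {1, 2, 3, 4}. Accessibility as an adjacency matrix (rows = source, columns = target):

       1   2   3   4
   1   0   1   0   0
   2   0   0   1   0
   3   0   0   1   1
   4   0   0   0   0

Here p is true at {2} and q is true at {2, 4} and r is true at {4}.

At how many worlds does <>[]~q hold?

1: successors {2}; []~q there: 2:T. ✓
2: successors {3}; []~q there: 3:F. ✗
3: successors {3, 4}; []~q there: 3:F, 4:T. ✓
4: no successors, so <>[]~q fails. ✗
Satisfying worlds: {1, 3}.

2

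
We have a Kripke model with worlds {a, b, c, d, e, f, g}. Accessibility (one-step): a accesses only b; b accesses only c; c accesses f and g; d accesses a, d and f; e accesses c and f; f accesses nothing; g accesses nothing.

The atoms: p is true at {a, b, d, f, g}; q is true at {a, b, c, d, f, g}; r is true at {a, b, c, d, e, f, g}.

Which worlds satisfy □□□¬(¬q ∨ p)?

{b, c, e, f, g}

a: successors {b}; □□¬(¬q ∨ p) there: b:F. ✗
b: successors {c}; □□¬(¬q ∨ p) there: c:T. ✓
c: successors {f, g}; □□¬(¬q ∨ p) there: f:T, g:T. ✓
d: successors {a, d, f}; □□¬(¬q ∨ p) there: a:T, d:F, f:T. ✗
e: successors {c, f}; □□¬(¬q ∨ p) there: c:T, f:T. ✓
f: no successors, so □□□¬(¬q ∨ p) holds vacuously. ✓
g: no successors, so □□□¬(¬q ∨ p) holds vacuously. ✓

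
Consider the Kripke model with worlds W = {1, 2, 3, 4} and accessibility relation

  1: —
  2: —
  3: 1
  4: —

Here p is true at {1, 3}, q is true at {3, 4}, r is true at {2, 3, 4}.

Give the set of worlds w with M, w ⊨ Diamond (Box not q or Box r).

{3}

1: no successors, so Diamond (Box not q or Box r) fails. ✗
2: no successors, so Diamond (Box not q or Box r) fails. ✗
3: successors {1}; Box not q or Box r there: 1:T. ✓
4: no successors, so Diamond (Box not q or Box r) fails. ✗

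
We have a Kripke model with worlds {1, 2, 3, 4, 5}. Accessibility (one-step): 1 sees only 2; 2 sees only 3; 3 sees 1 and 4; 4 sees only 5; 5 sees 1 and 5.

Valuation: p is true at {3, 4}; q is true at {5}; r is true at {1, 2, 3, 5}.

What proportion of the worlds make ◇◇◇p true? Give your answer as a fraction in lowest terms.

1: successors {2}; ◇◇p there: 2:T. ✓
2: successors {3}; ◇◇p there: 3:F. ✗
3: successors {1, 4}; ◇◇p there: 1:T, 4:F. ✓
4: successors {5}; ◇◇p there: 5:F. ✗
5: successors {1, 5}; ◇◇p there: 1:T, 5:F. ✓
That's 3 of 5 worlds, so 3/5.

3/5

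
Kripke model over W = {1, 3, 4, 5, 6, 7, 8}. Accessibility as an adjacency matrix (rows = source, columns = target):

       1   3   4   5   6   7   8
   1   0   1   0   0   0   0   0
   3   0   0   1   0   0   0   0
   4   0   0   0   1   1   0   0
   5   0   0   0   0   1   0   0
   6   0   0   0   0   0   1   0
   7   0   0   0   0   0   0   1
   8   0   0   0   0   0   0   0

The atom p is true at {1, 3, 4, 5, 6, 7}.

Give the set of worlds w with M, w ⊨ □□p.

1: successors {3}; □p there: 3:T. ✓
3: successors {4}; □p there: 4:T. ✓
4: successors {5, 6}; □p there: 5:T, 6:T. ✓
5: successors {6}; □p there: 6:T. ✓
6: successors {7}; □p there: 7:F. ✗
7: successors {8}; □p there: 8:T. ✓
8: no successors, so □□p holds vacuously. ✓

{1, 3, 4, 5, 7, 8}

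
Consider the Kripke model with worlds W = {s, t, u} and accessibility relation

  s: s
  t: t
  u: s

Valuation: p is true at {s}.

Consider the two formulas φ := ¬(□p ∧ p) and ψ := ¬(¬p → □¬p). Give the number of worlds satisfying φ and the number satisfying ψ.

For ¬(□p ∧ p):
s: □p ∧ p is T. ✗
t: □p ∧ p is F. ✓
u: □p ∧ p is F. ✓
— 2 worlds.
For ¬(¬p → □¬p):
s: ¬p → □¬p is T. ✗
t: ¬p → □¬p is T. ✗
u: ¬p → □¬p is F. ✓
— 1 world.

2 and 1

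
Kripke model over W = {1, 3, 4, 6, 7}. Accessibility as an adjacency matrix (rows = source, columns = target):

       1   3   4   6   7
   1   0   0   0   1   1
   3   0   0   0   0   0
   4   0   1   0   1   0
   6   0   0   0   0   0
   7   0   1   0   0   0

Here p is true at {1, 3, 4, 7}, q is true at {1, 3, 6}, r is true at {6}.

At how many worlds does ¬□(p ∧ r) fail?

1: □(p ∧ r) is F. ✓
3: □(p ∧ r) is T. ✗
4: □(p ∧ r) is F. ✓
6: □(p ∧ r) is T. ✗
7: □(p ∧ r) is F. ✓
Satisfying worlds: {1, 4, 7}.
So ¬□(p ∧ r) fails at the other 2 worlds.

2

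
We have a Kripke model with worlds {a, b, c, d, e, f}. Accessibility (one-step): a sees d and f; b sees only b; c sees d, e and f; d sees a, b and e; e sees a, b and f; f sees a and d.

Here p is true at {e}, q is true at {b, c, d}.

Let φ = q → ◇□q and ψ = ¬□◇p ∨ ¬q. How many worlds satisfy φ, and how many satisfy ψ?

For q → ◇□q:
a: q is F, ◇□q is F. ✓
b: q is T, ◇□q is T. ✓
c: q is T, ◇□q is F. ✗
d: q is T, ◇□q is T. ✓
e: q is F, ◇□q is T. ✓
f: q is F, ◇□q is F. ✓
— 5 worlds.
For ¬□◇p ∨ ¬q:
a: ¬□◇p is T, ¬q is T. ✓
b: ¬□◇p is T, ¬q is F. ✓
c: ¬□◇p is T, ¬q is F. ✓
d: ¬□◇p is T, ¬q is F. ✓
e: ¬□◇p is T, ¬q is T. ✓
f: ¬□◇p is T, ¬q is T. ✓
— 6 worlds.

5 and 6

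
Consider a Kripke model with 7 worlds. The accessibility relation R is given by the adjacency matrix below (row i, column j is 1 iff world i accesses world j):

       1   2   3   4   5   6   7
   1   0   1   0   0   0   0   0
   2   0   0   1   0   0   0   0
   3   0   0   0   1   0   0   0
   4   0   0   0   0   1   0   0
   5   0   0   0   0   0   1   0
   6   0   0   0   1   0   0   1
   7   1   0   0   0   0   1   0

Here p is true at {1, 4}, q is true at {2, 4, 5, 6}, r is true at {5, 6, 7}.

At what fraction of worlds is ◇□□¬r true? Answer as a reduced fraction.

2/7

1: successors {2}; □□¬r there: 2:T. ✓
2: successors {3}; □□¬r there: 3:F. ✗
3: successors {4}; □□¬r there: 4:F. ✗
4: successors {5}; □□¬r there: 5:F. ✗
5: successors {6}; □□¬r there: 6:F. ✗
6: successors {4, 7}; □□¬r there: 4:F, 7:F. ✗
7: successors {1, 6}; □□¬r there: 1:T, 6:F. ✓
That's 2 of 7 worlds, so 2/7.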